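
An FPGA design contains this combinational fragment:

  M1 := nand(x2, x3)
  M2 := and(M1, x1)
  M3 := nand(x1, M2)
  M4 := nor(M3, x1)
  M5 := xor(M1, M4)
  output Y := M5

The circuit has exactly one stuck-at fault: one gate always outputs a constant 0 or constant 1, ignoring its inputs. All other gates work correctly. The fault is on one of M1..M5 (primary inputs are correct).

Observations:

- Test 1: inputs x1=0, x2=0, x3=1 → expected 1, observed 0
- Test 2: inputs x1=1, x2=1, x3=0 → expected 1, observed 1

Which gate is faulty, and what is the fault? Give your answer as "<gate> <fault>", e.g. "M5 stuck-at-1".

M3 stuck-at-0

Fault-free values for test 1 (x1=0, x2=0, x3=1): M1=1, M2=0, M3=1, M4=0, M5=1, giving Y=1. Observed 0.
Test 1: faults giving observed 0 are {M1 stuck-at-0, M3 stuck-at-0, M4 stuck-at-1, M5 stuck-at-0}.
Test 2 (x1=1, x2=1, x3=0): fault-free M1=1, M2=1, M3=0, M4=0, M5=1 → 1; observed 1. Eliminates M1 stuck-at-0, M4 stuck-at-1, M5 stuck-at-0.
Only M3 stuck-at-0 is consistent with every test.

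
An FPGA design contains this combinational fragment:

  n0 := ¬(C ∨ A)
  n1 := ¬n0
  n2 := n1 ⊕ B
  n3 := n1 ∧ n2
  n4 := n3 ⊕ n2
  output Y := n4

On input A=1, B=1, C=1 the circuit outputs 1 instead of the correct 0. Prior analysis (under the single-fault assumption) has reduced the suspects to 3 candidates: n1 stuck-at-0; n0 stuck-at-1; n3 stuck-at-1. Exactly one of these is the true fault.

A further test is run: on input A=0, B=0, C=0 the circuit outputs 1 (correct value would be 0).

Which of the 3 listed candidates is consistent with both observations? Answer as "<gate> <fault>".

n3 stuck-at-1

Evaluate each candidate on input A=0, B=0, C=0:
  n1 stuck-at-0: n0=1, n1=0 [stuck-at-0], n2=0, n3=0, n4=0 → 0 — eliminated
  n0 stuck-at-1: n0=1 [stuck-at-1], n1=0, n2=0, n3=0, n4=0 → 0 — eliminated
  n3 stuck-at-1: n0=1, n1=0, n2=0, n3=1 [stuck-at-1], n4=1 → 1 — matches
Only n3 stuck-at-1 reproduces the observed 1.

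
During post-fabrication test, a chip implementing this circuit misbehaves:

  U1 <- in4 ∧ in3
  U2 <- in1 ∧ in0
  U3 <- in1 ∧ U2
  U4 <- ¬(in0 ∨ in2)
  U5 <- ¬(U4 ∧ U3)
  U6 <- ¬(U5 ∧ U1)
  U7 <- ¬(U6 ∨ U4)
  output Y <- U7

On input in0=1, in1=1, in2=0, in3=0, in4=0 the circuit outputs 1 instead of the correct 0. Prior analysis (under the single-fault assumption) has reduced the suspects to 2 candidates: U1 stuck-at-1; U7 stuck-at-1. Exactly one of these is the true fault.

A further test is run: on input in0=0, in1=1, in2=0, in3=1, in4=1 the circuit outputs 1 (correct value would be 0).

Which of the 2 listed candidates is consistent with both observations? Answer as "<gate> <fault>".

Evaluate each candidate on input in0=0, in1=1, in2=0, in3=1, in4=1:
  U1 stuck-at-1: U1=1 [stuck-at-1], U2=0, U3=0, U4=1, U5=1, U6=0, U7=0 → 0 — eliminated
  U7 stuck-at-1: U1=1, U2=0, U3=0, U4=1, U5=1, U6=0, U7=1 [stuck-at-1] → 1 — matches
Only U7 stuck-at-1 reproduces the observed 1.

U7 stuck-at-1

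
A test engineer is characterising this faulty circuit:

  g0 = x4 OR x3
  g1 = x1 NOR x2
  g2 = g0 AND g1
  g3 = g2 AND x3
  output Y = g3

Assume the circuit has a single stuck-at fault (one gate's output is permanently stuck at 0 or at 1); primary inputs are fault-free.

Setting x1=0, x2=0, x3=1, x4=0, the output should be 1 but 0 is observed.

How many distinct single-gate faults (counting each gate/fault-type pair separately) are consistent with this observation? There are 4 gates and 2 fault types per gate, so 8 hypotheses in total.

Fault-free: g0=1, g1=1, g2=1, g3=1 → 1. Observed 0.
  g0 stuck-at-0: output 0 ✓
  g0 stuck-at-1: output 1 ✗
  g1 stuck-at-0: output 0 ✓
  g1 stuck-at-1: output 1 ✗
  g2 stuck-at-0: output 0 ✓
  g2 stuck-at-1: output 1 ✗
  g3 stuck-at-0: output 0 ✓
  g3 stuck-at-1: output 1 ✗
Consistent faults: {g0 stuck-at-0, g1 stuck-at-0, g2 stuck-at-0, g3 stuck-at-0} — 4 in all.

4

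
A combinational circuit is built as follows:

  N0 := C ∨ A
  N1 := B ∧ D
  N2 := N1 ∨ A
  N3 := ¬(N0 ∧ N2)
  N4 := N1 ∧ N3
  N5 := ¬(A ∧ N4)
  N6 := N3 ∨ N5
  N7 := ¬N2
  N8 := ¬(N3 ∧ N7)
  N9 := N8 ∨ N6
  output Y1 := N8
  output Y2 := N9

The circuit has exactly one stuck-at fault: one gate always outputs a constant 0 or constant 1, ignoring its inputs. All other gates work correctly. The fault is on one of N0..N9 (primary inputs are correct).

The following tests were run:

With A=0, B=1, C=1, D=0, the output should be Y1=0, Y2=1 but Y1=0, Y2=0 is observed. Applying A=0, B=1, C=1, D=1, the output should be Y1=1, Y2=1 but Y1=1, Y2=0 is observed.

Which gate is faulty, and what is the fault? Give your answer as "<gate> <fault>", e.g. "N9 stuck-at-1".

Fault-free values for test 1 (A=0, B=1, C=1, D=0): N0=1, N1=0, N2=0, N3=1, N4=0, N5=1, N6=1, N7=1, N8=0, N9=1, giving Y1=0, Y2=1. Observed Y1=0, Y2=0.
Test 1: faults giving observed Y1=0, Y2=0 are {N6 stuck-at-0, N9 stuck-at-0}.
Test 2 (A=0, B=1, C=1, D=1): fault-free N0=1, N1=1, N2=1, N3=0, N4=0, N5=1, N6=1, N7=0, N8=1, N9=1 → Y1=1, Y2=1; observed Y1=1, Y2=0. Eliminates N6 stuck-at-0.
Only N9 stuck-at-0 is consistent with every test.

N9 stuck-at-0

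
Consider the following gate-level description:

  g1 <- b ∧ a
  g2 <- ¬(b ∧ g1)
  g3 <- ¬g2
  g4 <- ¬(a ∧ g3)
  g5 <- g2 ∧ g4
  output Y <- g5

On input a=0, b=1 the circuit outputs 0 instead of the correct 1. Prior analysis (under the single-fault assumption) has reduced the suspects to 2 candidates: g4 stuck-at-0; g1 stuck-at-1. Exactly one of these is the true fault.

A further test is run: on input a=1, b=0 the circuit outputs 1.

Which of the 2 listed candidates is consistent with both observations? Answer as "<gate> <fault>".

Evaluate each candidate on input a=1, b=0:
  g4 stuck-at-0: g1=0, g2=1, g3=0, g4=0 [stuck-at-0], g5=0 → 0 — eliminated
  g1 stuck-at-1: g1=1 [stuck-at-1], g2=1, g3=0, g4=1, g5=1 → 1 — matches
Only g1 stuck-at-1 reproduces the observed 1.

g1 stuck-at-1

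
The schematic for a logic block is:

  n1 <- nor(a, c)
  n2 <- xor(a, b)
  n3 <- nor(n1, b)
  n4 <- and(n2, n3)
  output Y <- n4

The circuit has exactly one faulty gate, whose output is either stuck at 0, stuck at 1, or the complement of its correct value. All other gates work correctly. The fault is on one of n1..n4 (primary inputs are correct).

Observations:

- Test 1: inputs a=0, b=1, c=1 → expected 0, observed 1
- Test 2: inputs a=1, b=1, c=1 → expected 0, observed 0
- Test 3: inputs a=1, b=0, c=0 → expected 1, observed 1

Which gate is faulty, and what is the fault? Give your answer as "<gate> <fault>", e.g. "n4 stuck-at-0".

Fault-free values for test 1 (a=0, b=1, c=1): n1=0, n2=1, n3=0, n4=0, giving Y=0. Observed 1.
Test 1: faults giving observed 1 are {n3 stuck-at-1, n3 inverted output, n4 stuck-at-1, n4 inverted output}.
Test 2 (a=1, b=1, c=1): fault-free n1=0, n2=0, n3=0, n4=0 → 0; observed 0. Eliminates n4 stuck-at-1, n4 inverted output.
Test 3 (a=1, b=0, c=0): fault-free n1=0, n2=1, n3=1, n4=1 → 1; observed 1. Eliminates n3 inverted output.
Only n3 stuck-at-1 is consistent with every test.

n3 stuck-at-1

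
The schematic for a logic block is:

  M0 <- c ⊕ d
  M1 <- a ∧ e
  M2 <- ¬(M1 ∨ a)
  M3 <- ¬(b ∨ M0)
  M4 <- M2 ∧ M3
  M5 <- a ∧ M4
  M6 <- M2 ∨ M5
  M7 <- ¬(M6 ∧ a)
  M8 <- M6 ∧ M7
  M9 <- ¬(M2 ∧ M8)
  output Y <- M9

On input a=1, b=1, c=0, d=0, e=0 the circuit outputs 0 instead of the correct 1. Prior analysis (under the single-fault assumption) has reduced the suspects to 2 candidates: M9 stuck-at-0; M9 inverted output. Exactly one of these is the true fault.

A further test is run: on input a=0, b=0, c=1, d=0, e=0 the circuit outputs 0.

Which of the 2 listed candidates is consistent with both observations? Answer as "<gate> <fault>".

M9 stuck-at-0

Evaluate each candidate on input a=0, b=0, c=1, d=0, e=0:
  M9 stuck-at-0: M0=1, M1=0, M2=1, M3=0, M4=0, M5=0, M6=1, M7=1, M8=1, M9=0 [stuck-at-0] → 0 — matches
  M9 inverted output: M0=1, M1=0, M2=1, M3=0, M4=0, M5=0, M6=1, M7=1, M8=1, M9=1 [inverted output] → 1 — eliminated
Only M9 stuck-at-0 reproduces the observed 0.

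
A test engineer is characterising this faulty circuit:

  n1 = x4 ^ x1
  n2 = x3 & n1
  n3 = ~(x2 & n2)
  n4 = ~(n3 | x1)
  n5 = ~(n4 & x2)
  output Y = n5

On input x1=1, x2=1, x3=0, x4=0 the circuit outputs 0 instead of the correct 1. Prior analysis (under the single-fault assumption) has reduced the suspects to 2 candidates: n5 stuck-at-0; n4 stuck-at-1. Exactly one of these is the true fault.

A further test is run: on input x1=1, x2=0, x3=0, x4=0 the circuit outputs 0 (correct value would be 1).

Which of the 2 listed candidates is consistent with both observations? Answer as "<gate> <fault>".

n5 stuck-at-0

Evaluate each candidate on input x1=1, x2=0, x3=0, x4=0:
  n5 stuck-at-0: n1=1, n2=0, n3=1, n4=0, n5=0 [stuck-at-0] → 0 — matches
  n4 stuck-at-1: n1=1, n2=0, n3=1, n4=1 [stuck-at-1], n5=1 → 1 — eliminated
Only n5 stuck-at-0 reproduces the observed 0.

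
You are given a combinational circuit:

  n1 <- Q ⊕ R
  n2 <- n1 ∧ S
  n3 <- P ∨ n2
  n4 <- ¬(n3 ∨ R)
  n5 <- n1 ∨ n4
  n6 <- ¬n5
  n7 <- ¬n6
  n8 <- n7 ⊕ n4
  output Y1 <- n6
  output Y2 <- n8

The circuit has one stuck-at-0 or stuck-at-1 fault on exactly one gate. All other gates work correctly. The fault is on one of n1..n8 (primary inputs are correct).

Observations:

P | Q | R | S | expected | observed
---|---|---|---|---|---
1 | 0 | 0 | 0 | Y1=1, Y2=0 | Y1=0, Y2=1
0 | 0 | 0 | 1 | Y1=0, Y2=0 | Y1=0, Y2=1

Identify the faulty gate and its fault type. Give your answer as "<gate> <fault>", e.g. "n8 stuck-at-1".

n1 stuck-at-1

Fault-free values for test 1 (P=1, Q=0, R=0, S=0): n1=0, n2=0, n3=1, n4=0, n5=0, n6=1, n7=0, n8=0, giving Y1=1, Y2=0. Observed Y1=0, Y2=1.
Test 1: faults giving observed Y1=0, Y2=1 are {n1 stuck-at-1, n5 stuck-at-1, n6 stuck-at-0}.
Test 2 (P=0, Q=0, R=0, S=1): fault-free n1=0, n2=0, n3=0, n4=1, n5=1, n6=0, n7=1, n8=0 → Y1=0, Y2=0; observed Y1=0, Y2=1. Eliminates n5 stuck-at-1, n6 stuck-at-0.
Only n1 stuck-at-1 is consistent with every test.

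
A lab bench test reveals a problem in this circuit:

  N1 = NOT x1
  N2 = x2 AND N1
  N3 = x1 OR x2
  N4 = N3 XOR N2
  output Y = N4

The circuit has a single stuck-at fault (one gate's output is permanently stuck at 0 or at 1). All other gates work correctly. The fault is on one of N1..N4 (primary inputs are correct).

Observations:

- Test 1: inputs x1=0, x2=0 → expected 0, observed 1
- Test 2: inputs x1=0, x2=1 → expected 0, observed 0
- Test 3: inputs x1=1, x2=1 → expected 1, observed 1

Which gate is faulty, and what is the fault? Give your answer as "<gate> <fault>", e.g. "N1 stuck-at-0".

N3 stuck-at-1

Fault-free values for test 1 (x1=0, x2=0): N1=1, N2=0, N3=0, N4=0, giving Y=0. Observed 1.
Test 1: faults giving observed 1 are {N2 stuck-at-1, N3 stuck-at-1, N4 stuck-at-1}.
Test 2 (x1=0, x2=1): fault-free N1=1, N2=1, N3=1, N4=0 → 0; observed 0. Eliminates N4 stuck-at-1.
Test 3 (x1=1, x2=1): fault-free N1=0, N2=0, N3=1, N4=1 → 1; observed 1. Eliminates N2 stuck-at-1.
Only N3 stuck-at-1 is consistent with every test.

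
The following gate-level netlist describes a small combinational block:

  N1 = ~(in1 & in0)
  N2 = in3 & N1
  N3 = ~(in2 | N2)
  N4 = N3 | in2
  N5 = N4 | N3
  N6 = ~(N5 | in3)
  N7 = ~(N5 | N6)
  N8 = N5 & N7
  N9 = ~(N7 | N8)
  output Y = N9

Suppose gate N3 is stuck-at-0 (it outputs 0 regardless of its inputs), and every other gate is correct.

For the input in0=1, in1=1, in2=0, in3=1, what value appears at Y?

0

Propagate with N3 forced: N1=0, N2=0, N3=0 [stuck-at-0], N4=0, N5=0, N6=0, N7=1, N8=0, N9=0.
So Y = 0. (Without the fault it would be 1.)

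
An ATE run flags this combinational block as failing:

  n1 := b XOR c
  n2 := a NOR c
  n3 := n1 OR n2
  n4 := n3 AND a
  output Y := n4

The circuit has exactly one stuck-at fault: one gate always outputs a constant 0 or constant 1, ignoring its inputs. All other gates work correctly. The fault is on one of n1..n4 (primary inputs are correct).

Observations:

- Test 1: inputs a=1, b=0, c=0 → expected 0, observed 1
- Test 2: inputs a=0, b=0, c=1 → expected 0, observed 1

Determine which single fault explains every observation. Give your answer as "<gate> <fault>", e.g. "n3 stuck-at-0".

n4 stuck-at-1

Fault-free values for test 1 (a=1, b=0, c=0): n1=0, n2=0, n3=0, n4=0, giving Y=0. Observed 1.
Test 1: faults giving observed 1 are {n1 stuck-at-1, n2 stuck-at-1, n3 stuck-at-1, n4 stuck-at-1}.
Test 2 (a=0, b=0, c=1): fault-free n1=1, n2=0, n3=1, n4=0 → 0; observed 1. Eliminates n1 stuck-at-1, n2 stuck-at-1, n3 stuck-at-1.
Only n4 stuck-at-1 is consistent with every test.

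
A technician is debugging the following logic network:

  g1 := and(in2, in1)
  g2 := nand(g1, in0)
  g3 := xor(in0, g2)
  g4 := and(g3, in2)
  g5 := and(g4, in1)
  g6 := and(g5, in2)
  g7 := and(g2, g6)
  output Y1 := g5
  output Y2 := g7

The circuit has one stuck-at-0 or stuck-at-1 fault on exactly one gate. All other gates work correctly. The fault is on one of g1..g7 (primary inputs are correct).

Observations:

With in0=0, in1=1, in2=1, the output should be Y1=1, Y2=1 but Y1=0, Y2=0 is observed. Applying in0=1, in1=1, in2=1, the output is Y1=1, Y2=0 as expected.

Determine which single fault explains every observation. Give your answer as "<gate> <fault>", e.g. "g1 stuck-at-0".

Fault-free values for test 1 (in0=0, in1=1, in2=1): g1=1, g2=1, g3=1, g4=1, g5=1, g6=1, g7=1, giving Y1=1, Y2=1. Observed Y1=0, Y2=0.
Test 1: faults giving observed Y1=0, Y2=0 are {g2 stuck-at-0, g3 stuck-at-0, g4 stuck-at-0, g5 stuck-at-0}.
Test 2 (in0=1, in1=1, in2=1): fault-free g1=1, g2=0, g3=1, g4=1, g5=1, g6=1, g7=0 → Y1=1, Y2=0; observed Y1=1, Y2=0. Eliminates g3 stuck-at-0, g4 stuck-at-0, g5 stuck-at-0.
Only g2 stuck-at-0 is consistent with every test.

g2 stuck-at-0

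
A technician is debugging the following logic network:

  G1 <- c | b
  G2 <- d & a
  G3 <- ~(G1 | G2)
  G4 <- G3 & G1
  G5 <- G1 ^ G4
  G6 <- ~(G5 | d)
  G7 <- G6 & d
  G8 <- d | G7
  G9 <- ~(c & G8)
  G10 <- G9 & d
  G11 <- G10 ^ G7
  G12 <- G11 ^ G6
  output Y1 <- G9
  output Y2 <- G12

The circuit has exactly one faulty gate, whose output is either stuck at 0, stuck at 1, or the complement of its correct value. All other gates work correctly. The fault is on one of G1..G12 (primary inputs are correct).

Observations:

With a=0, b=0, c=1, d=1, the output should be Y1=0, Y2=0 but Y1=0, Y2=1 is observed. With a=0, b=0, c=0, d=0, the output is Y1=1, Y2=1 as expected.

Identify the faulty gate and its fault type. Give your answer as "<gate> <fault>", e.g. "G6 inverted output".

G12 stuck-at-1

Fault-free values for test 1 (a=0, b=0, c=1, d=1): G1=1, G2=0, G3=0, G4=0, G5=1, G6=0, G7=0, G8=1, G9=0, G10=0, G11=0, G12=0, giving Y1=0, Y2=0. Observed Y1=0, Y2=1.
Test 1: faults giving observed Y1=0, Y2=1 are {G7 stuck-at-1, G7 inverted output, G10 stuck-at-1, G10 inverted output, G11 stuck-at-1, G11 inverted output, G12 stuck-at-1, G12 inverted output}.
Test 2 (a=0, b=0, c=0, d=0): fault-free G1=0, G2=0, G3=1, G4=0, G5=0, G6=1, G7=0, G8=0, G9=1, G10=0, G11=0, G12=1 → Y1=1, Y2=1; observed Y1=1, Y2=1. Eliminates G7 stuck-at-1, G7 inverted output, G10 stuck-at-1, G10 inverted output, G11 stuck-at-1, G11 inverted output, G12 inverted output.
Only G12 stuck-at-1 is consistent with every test.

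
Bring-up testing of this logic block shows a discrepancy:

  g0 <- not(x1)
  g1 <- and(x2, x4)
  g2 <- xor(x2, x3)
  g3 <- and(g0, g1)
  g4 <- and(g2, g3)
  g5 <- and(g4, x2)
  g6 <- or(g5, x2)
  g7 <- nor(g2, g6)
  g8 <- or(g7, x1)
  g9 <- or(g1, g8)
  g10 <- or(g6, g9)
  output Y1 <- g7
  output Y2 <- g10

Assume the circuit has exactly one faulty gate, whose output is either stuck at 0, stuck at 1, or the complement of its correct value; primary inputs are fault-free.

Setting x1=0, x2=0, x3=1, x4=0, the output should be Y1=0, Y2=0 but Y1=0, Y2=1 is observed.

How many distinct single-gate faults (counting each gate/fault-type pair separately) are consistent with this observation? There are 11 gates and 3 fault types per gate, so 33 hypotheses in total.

Fault-free: g0=1, g1=0, g2=1, g3=0, g4=0, g5=0, g6=0, g7=0, g8=0, g9=0, g10=0 → Y1=0, Y2=0. Observed Y1=0, Y2=1.
  g0: none of the 3 fault types match ✗
  g1: stuck-at-1, inverted output ✓; others ✗
  g2: none of the 3 fault types match ✗
  g3: none of the 3 fault types match ✗
  g4: none of the 3 fault types match ✗
  g5: stuck-at-1, inverted output ✓; others ✗
  g6: stuck-at-1, inverted output ✓; others ✗
  g7: none of the 3 fault types match ✗
  g8: stuck-at-1, inverted output ✓; others ✗
  g9: stuck-at-1, inverted output ✓; others ✗
  g10: stuck-at-1, inverted output ✓; others ✗
Consistent faults: {g1 stuck-at-1, g1 inverted output, g5 stuck-at-1, g5 inverted output, g6 stuck-at-1, g6 inverted output, g8 stuck-at-1, g8 inverted output, g9 stuck-at-1, g9 inverted output, g10 stuck-at-1, g10 inverted output} — 12 in all.

12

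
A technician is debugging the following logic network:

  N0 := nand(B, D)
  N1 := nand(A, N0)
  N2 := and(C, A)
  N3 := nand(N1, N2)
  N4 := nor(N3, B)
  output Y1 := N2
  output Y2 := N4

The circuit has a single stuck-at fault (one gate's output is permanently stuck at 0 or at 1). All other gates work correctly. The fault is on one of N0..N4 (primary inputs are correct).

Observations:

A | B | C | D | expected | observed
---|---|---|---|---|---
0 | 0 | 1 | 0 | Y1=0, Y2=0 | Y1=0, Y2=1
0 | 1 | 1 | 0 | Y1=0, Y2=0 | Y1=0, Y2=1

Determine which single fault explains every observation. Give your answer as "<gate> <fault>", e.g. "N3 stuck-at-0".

N4 stuck-at-1

Fault-free values for test 1 (A=0, B=0, C=1, D=0): N0=1, N1=1, N2=0, N3=1, N4=0, giving Y1=0, Y2=0. Observed Y1=0, Y2=1.
Test 1: faults giving observed Y1=0, Y2=1 are {N3 stuck-at-0, N4 stuck-at-1}.
Test 2 (A=0, B=1, C=1, D=0): fault-free N0=1, N1=1, N2=0, N3=1, N4=0 → Y1=0, Y2=0; observed Y1=0, Y2=1. Eliminates N3 stuck-at-0.
Only N4 stuck-at-1 is consistent with every test.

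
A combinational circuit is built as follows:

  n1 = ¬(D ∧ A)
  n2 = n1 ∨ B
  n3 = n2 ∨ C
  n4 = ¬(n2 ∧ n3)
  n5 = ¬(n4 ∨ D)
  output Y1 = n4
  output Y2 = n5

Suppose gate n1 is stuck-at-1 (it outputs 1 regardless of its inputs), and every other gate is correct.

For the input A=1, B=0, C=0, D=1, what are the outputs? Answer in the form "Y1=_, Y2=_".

Y1=0, Y2=0

Propagate with n1 forced: n1=1 [stuck-at-1], n2=1, n3=1, n4=0, n5=0.
So the outputs are Y1=0, Y2=0. (Without the fault they would be Y1=1, Y2=0.)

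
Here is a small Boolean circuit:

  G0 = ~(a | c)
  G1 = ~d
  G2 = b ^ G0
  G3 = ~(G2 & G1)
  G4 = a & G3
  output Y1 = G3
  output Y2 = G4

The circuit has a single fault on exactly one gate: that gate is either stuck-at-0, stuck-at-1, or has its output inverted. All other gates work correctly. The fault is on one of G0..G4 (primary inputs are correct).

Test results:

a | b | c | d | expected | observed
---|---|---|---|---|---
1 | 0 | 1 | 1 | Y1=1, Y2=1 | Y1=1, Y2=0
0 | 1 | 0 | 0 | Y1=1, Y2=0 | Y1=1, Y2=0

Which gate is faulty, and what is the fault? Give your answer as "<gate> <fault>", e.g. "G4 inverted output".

G4 stuck-at-0

Fault-free values for test 1 (a=1, b=0, c=1, d=1): G0=0, G1=0, G2=0, G3=1, G4=1, giving Y1=1, Y2=1. Observed Y1=1, Y2=0.
Test 1: faults giving observed Y1=1, Y2=0 are {G4 stuck-at-0, G4 inverted output}.
Test 2 (a=0, b=1, c=0, d=0): fault-free G0=1, G1=1, G2=0, G3=1, G4=0 → Y1=1, Y2=0; observed Y1=1, Y2=0. Eliminates G4 inverted output.
Only G4 stuck-at-0 is consistent with every test.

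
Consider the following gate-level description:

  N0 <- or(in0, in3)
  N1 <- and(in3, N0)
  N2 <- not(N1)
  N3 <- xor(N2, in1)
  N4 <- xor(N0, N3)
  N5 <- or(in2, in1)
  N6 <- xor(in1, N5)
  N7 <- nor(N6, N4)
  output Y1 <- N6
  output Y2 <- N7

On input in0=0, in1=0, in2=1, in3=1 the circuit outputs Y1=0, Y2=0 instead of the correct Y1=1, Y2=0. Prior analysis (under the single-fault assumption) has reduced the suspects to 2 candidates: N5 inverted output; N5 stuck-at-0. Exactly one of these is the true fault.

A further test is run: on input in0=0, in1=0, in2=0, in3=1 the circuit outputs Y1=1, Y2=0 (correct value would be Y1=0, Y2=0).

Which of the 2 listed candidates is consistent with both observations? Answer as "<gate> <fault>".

Evaluate each candidate on input in0=0, in1=0, in2=0, in3=1:
  N5 inverted output: N0=1, N1=1, N2=0, N3=0, N4=1, N5=1 [inverted output], N6=1, N7=0 → Y1=1, Y2=0 — matches
  N5 stuck-at-0: N0=1, N1=1, N2=0, N3=0, N4=1, N5=0 [stuck-at-0], N6=0, N7=0 → Y1=0, Y2=0 — eliminated
Only N5 inverted output reproduces the observed Y1=1, Y2=0.

N5 inverted output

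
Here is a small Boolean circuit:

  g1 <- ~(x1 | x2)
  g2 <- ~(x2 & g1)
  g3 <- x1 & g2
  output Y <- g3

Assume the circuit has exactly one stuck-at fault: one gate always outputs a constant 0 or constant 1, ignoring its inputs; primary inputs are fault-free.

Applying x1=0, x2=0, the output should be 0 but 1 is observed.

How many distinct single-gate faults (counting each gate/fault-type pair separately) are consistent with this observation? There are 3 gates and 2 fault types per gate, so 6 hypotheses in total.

Fault-free: g1=1, g2=1, g3=0 → 0. Observed 1.
  g1 stuck-at-0: output 0 ✗
  g1 stuck-at-1: output 0 ✗
  g2 stuck-at-0: output 0 ✗
  g2 stuck-at-1: output 0 ✗
  g3 stuck-at-0: output 0 ✗
  g3 stuck-at-1: output 1 ✓
Consistent faults: {g3 stuck-at-1} — 1 in all.

1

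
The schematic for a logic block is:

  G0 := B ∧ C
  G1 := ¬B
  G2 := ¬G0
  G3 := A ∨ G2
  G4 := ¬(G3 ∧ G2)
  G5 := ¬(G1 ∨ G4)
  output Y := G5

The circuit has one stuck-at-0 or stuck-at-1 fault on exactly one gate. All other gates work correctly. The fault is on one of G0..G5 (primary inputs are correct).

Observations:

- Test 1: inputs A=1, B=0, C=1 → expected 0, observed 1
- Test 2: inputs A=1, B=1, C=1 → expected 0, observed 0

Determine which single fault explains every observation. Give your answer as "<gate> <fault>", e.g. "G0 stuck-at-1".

G1 stuck-at-0

Fault-free values for test 1 (A=1, B=0, C=1): G0=0, G1=1, G2=1, G3=1, G4=0, G5=0, giving Y=0. Observed 1.
Test 1: faults giving observed 1 are {G1 stuck-at-0, G5 stuck-at-1}.
Test 2 (A=1, B=1, C=1): fault-free G0=1, G1=0, G2=0, G3=1, G4=1, G5=0 → 0; observed 0. Eliminates G5 stuck-at-1.
Only G1 stuck-at-0 is consistent with every test.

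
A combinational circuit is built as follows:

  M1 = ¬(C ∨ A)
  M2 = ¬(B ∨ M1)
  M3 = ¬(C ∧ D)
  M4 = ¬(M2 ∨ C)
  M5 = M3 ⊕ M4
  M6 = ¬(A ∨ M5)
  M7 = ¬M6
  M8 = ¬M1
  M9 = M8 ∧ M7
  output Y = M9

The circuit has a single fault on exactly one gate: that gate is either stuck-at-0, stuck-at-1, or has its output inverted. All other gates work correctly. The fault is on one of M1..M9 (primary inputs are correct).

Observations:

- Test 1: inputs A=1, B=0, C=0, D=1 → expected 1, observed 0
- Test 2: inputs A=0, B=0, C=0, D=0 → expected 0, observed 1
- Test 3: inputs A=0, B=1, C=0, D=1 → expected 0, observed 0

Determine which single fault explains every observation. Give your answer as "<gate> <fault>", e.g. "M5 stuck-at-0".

M1 inverted output

Fault-free values for test 1 (A=1, B=0, C=0, D=1): M1=0, M2=1, M3=1, M4=0, M5=1, M6=0, M7=1, M8=1, M9=1, giving Y=1. Observed 0.
Test 1: faults giving observed 0 are {M1 stuck-at-1, M1 inverted output, M6 stuck-at-1, M6 inverted output, M7 stuck-at-0, M7 inverted output, M8 stuck-at-0, M8 inverted output, M9 stuck-at-0, M9 inverted output}.
Test 2 (A=0, B=0, C=0, D=0): fault-free M1=1, M2=0, M3=1, M4=1, M5=0, M6=1, M7=0, M8=0, M9=0 → 0; observed 1. Eliminates M1 stuck-at-1, M6 stuck-at-1, M6 inverted output, M7 stuck-at-0, M7 inverted output, M8 stuck-at-0, M8 inverted output, M9 stuck-at-0.
Test 3 (A=0, B=1, C=0, D=1): fault-free M1=1, M2=0, M3=1, M4=1, M5=0, M6=1, M7=0, M8=0, M9=0 → 0; observed 0. Eliminates M9 inverted output.
Only M1 inverted output is consistent with every test.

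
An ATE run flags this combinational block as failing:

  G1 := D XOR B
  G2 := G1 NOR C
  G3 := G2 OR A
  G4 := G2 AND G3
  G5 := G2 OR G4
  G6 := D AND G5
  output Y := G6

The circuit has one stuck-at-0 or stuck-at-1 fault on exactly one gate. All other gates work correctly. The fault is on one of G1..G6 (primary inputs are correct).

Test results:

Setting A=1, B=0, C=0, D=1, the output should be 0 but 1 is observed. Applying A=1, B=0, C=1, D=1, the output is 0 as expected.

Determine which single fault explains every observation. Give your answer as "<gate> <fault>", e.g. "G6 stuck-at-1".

Fault-free values for test 1 (A=1, B=0, C=0, D=1): G1=1, G2=0, G3=1, G4=0, G5=0, G6=0, giving Y=0. Observed 1.
Test 1: faults giving observed 1 are {G1 stuck-at-0, G2 stuck-at-1, G4 stuck-at-1, G5 stuck-at-1, G6 stuck-at-1}.
Test 2 (A=1, B=0, C=1, D=1): fault-free G1=1, G2=0, G3=1, G4=0, G5=0, G6=0 → 0; observed 0. Eliminates G2 stuck-at-1, G4 stuck-at-1, G5 stuck-at-1, G6 stuck-at-1.
Only G1 stuck-at-0 is consistent with every test.

G1 stuck-at-0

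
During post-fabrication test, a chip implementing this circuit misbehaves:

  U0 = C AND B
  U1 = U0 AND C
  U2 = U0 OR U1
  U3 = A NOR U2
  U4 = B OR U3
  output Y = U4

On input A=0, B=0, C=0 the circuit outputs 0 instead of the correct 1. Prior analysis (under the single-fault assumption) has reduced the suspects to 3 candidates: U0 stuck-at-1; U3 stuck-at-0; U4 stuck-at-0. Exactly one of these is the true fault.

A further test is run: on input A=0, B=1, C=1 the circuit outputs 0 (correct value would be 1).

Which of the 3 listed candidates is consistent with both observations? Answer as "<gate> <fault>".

Evaluate each candidate on input A=0, B=1, C=1:
  U0 stuck-at-1: U0=1 [stuck-at-1], U1=1, U2=1, U3=0, U4=1 → 1 — eliminated
  U3 stuck-at-0: U0=1, U1=1, U2=1, U3=0 [stuck-at-0], U4=1 → 1 — eliminated
  U4 stuck-at-0: U0=1, U1=1, U2=1, U3=0, U4=0 [stuck-at-0] → 0 — matches
Only U4 stuck-at-0 reproduces the observed 0.

U4 stuck-at-0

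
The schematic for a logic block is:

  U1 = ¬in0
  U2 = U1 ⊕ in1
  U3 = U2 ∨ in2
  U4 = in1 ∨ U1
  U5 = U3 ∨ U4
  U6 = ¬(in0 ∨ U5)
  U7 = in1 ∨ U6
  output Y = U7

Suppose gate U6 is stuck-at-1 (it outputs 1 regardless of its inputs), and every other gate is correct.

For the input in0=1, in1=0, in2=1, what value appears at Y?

1

Propagate with U6 forced: U1=0, U2=0, U3=1, U4=0, U5=1, U6=1 [stuck-at-1], U7=1.
So Y = 1. (Without the fault it would be 0.)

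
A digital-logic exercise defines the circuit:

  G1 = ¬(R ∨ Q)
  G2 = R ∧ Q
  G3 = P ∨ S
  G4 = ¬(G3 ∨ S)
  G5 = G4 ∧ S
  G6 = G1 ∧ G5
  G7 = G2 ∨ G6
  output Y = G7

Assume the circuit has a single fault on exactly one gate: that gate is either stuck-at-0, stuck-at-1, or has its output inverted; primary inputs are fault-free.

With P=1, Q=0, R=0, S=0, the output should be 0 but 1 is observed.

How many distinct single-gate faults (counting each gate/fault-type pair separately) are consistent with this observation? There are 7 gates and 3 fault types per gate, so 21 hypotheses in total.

8

Fault-free: G1=1, G2=0, G3=1, G4=0, G5=0, G6=0, G7=0 → 0. Observed 1.
  G1: none of the 3 fault types match ✗
  G2: stuck-at-1, inverted output ✓; others ✗
  G3: none of the 3 fault types match ✗
  G4: none of the 3 fault types match ✗
  G5: stuck-at-1, inverted output ✓; others ✗
  G6: stuck-at-1, inverted output ✓; others ✗
  G7: stuck-at-1, inverted output ✓; others ✗
Consistent faults: {G2 stuck-at-1, G2 inverted output, G5 stuck-at-1, G5 inverted output, G6 stuck-at-1, G6 inverted output, G7 stuck-at-1, G7 inverted output} — 8 in all.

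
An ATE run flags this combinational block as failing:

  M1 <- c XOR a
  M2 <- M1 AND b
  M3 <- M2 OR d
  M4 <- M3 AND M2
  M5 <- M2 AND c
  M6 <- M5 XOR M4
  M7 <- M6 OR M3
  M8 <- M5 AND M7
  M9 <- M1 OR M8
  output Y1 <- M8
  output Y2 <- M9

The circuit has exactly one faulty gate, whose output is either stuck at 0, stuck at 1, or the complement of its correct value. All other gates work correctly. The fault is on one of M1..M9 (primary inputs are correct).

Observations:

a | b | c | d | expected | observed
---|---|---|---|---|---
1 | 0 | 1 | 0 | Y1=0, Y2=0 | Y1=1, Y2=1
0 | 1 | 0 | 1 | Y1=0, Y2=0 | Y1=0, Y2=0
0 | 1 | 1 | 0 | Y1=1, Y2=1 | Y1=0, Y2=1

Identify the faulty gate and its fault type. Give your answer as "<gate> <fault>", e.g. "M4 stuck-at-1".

M2 inverted output

Fault-free values for test 1 (a=1, b=0, c=1, d=0): M1=0, M2=0, M3=0, M4=0, M5=0, M6=0, M7=0, M8=0, M9=0, giving Y1=0, Y2=0. Observed Y1=1, Y2=1.
Test 1: faults giving observed Y1=1, Y2=1 are {M2 stuck-at-1, M2 inverted output, M5 stuck-at-1, M5 inverted output, M8 stuck-at-1, M8 inverted output}.
Test 2 (a=0, b=1, c=0, d=1): fault-free M1=0, M2=0, M3=1, M4=0, M5=0, M6=0, M7=1, M8=0, M9=0 → Y1=0, Y2=0; observed Y1=0, Y2=0. Eliminates M5 stuck-at-1, M5 inverted output, M8 stuck-at-1, M8 inverted output.
Test 3 (a=0, b=1, c=1, d=0): fault-free M1=1, M2=1, M3=1, M4=1, M5=1, M6=0, M7=1, M8=1, M9=1 → Y1=1, Y2=1; observed Y1=0, Y2=1. Eliminates M2 stuck-at-1.
Only M2 inverted output is consistent with every test.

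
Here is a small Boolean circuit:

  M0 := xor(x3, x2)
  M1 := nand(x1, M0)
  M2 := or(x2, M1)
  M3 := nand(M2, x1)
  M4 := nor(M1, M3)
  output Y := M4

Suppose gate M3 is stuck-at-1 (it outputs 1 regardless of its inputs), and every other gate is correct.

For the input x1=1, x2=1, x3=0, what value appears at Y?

0

Propagate with M3 forced: M0=1, M1=0, M2=1, M3=1 [stuck-at-1], M4=0.
So Y = 0. (Without the fault it would be 1.)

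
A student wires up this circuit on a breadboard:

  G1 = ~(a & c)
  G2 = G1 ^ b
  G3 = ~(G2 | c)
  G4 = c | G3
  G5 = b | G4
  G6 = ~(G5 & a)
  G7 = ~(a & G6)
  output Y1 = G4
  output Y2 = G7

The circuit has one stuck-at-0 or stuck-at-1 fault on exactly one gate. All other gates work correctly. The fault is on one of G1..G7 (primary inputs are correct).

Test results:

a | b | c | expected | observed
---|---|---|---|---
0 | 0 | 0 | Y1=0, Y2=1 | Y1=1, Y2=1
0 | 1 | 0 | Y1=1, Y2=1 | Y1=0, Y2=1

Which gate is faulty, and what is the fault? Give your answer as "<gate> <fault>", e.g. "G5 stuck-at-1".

G1 stuck-at-0

Fault-free values for test 1 (a=0, b=0, c=0): G1=1, G2=1, G3=0, G4=0, G5=0, G6=1, G7=1, giving Y1=0, Y2=1. Observed Y1=1, Y2=1.
Test 1: faults giving observed Y1=1, Y2=1 are {G1 stuck-at-0, G2 stuck-at-0, G3 stuck-at-1, G4 stuck-at-1}.
Test 2 (a=0, b=1, c=0): fault-free G1=1, G2=0, G3=1, G4=1, G5=1, G6=1, G7=1 → Y1=1, Y2=1; observed Y1=0, Y2=1. Eliminates G2 stuck-at-0, G3 stuck-at-1, G4 stuck-at-1.
Only G1 stuck-at-0 is consistent with every test.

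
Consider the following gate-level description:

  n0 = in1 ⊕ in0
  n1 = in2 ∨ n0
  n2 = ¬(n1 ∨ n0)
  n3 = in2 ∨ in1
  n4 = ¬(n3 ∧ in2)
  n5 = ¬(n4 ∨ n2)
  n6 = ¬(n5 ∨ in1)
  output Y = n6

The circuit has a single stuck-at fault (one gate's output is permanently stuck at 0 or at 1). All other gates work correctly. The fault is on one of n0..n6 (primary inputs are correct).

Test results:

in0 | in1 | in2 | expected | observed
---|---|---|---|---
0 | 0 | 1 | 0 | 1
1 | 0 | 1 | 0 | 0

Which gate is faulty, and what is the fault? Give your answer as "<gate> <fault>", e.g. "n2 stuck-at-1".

Fault-free values for test 1 (in0=0, in1=0, in2=1): n0=0, n1=1, n2=0, n3=1, n4=0, n5=1, n6=0, giving Y=0. Observed 1.
Test 1: faults giving observed 1 are {n1 stuck-at-0, n2 stuck-at-1, n3 stuck-at-0, n4 stuck-at-1, n5 stuck-at-0, n6 stuck-at-1}.
Test 2 (in0=1, in1=0, in2=1): fault-free n0=1, n1=1, n2=0, n3=1, n4=0, n5=1, n6=0 → 0; observed 0. Eliminates n2 stuck-at-1, n3 stuck-at-0, n4 stuck-at-1, n5 stuck-at-0, n6 stuck-at-1.
Only n1 stuck-at-0 is consistent with every test.

n1 stuck-at-0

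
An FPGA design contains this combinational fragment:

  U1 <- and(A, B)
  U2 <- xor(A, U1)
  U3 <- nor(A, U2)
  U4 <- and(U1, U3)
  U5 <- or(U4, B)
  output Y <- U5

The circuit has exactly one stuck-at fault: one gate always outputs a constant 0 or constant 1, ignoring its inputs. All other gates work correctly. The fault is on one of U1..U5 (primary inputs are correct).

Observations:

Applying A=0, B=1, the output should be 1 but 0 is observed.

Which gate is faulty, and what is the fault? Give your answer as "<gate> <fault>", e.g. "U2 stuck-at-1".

U5 stuck-at-0

Fault-free values for test 1 (A=0, B=1): U1=0, U2=0, U3=1, U4=0, U5=1, giving Y=1. Observed 0.
Test 1: faults giving observed 0 are {U5 stuck-at-0}.
Only U5 stuck-at-0 is consistent with every test.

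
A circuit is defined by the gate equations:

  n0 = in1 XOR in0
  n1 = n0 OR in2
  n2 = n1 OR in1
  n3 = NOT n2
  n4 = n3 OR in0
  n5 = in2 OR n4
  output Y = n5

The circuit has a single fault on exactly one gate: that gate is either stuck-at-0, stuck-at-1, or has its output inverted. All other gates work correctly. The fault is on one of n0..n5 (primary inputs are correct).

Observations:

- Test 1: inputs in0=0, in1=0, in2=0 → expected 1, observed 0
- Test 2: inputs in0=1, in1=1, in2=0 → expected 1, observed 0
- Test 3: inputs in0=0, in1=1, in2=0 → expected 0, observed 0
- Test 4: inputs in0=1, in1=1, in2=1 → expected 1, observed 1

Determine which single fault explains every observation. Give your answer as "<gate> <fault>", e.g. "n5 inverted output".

n4 stuck-at-0

Fault-free values for test 1 (in0=0, in1=0, in2=0): n0=0, n1=0, n2=0, n3=1, n4=1, n5=1, giving Y=1. Observed 0.
Test 1: faults giving observed 0 are {n0 stuck-at-1, n0 inverted output, n1 stuck-at-1, n1 inverted output, n2 stuck-at-1, n2 inverted output, n3 stuck-at-0, n3 inverted output, n4 stuck-at-0, n4 inverted output, n5 stuck-at-0, n5 inverted output}.
Test 2 (in0=1, in1=1, in2=0): fault-free n0=0, n1=0, n2=1, n3=0, n4=1, n5=1 → 1; observed 0. Eliminates n0 stuck-at-1, n0 inverted output, n1 stuck-at-1, n1 inverted output, n2 stuck-at-1, n2 inverted output, n3 stuck-at-0, n3 inverted output.
Test 3 (in0=0, in1=1, in2=0): fault-free n0=1, n1=1, n2=1, n3=0, n4=0, n5=0 → 0; observed 0. Eliminates n4 inverted output, n5 inverted output.
Test 4 (in0=1, in1=1, in2=1): fault-free n0=0, n1=1, n2=1, n3=0, n4=1, n5=1 → 1; observed 1. Eliminates n5 stuck-at-0.
Only n4 stuck-at-0 is consistent with every test.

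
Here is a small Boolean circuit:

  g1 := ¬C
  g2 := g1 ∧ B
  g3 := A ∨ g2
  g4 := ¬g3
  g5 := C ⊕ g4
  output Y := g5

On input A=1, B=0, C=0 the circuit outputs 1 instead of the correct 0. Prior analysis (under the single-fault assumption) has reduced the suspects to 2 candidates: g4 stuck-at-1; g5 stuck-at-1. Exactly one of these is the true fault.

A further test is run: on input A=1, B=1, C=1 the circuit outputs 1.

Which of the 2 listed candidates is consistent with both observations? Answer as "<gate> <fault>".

Evaluate each candidate on input A=1, B=1, C=1:
  g4 stuck-at-1: g1=0, g2=0, g3=1, g4=1 [stuck-at-1], g5=0 → 0 — eliminated
  g5 stuck-at-1: g1=0, g2=0, g3=1, g4=0, g5=1 [stuck-at-1] → 1 — matches
Only g5 stuck-at-1 reproduces the observed 1.

g5 stuck-at-1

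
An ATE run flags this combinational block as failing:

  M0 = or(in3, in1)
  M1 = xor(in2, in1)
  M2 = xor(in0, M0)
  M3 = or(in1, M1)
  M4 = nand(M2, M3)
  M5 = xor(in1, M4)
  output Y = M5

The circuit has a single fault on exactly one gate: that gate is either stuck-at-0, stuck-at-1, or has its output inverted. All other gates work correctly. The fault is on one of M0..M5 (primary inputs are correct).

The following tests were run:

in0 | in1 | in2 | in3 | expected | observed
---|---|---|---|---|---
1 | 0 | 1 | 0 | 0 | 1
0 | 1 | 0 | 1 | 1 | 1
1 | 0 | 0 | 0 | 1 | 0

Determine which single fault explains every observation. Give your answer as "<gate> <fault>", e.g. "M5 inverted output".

Fault-free values for test 1 (in0=1, in1=0, in2=1, in3=0): M0=0, M1=1, M2=1, M3=1, M4=0, M5=0, giving Y=0. Observed 1.
Test 1: faults giving observed 1 are {M0 stuck-at-1, M0 inverted output, M1 stuck-at-0, M1 inverted output, M2 stuck-at-0, M2 inverted output, M3 stuck-at-0, M3 inverted output, M4 stuck-at-1, M4 inverted output, M5 stuck-at-1, M5 inverted output}.
Test 2 (in0=0, in1=1, in2=0, in3=1): fault-free M0=1, M1=1, M2=1, M3=1, M4=0, M5=1 → 1; observed 1. Eliminates M0 inverted output, M2 stuck-at-0, M2 inverted output, M3 stuck-at-0, M3 inverted output, M4 stuck-at-1, M4 inverted output, M5 inverted output.
Test 3 (in0=1, in1=0, in2=0, in3=0): fault-free M0=0, M1=0, M2=1, M3=0, M4=1, M5=1 → 1; observed 0. Eliminates M0 stuck-at-1, M1 stuck-at-0, M5 stuck-at-1.
Only M1 inverted output is consistent with every test.

M1 inverted output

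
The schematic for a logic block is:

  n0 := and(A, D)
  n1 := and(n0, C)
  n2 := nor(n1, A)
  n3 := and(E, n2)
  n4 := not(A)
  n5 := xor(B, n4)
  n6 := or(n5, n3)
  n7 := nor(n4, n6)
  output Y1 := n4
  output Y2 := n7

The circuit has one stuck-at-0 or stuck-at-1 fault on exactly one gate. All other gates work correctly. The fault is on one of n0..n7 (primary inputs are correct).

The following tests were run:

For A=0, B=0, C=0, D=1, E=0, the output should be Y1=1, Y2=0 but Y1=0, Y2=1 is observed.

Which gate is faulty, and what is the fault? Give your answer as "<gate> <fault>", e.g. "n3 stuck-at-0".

n4 stuck-at-0

Fault-free values for test 1 (A=0, B=0, C=0, D=1, E=0): n0=0, n1=0, n2=1, n3=0, n4=1, n5=1, n6=1, n7=0, giving Y1=1, Y2=0. Observed Y1=0, Y2=1.
Test 1: faults giving observed Y1=0, Y2=1 are {n4 stuck-at-0}.
Only n4 stuck-at-0 is consistent with every test.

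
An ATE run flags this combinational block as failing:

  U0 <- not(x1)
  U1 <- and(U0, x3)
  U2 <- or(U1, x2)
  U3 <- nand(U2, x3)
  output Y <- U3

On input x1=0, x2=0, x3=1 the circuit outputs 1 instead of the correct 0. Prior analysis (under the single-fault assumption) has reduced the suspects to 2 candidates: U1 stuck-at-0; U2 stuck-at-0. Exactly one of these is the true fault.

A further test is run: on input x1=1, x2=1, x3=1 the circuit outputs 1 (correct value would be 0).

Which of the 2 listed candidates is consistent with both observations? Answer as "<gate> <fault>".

U2 stuck-at-0

Evaluate each candidate on input x1=1, x2=1, x3=1:
  U1 stuck-at-0: U0=0, U1=0 [stuck-at-0], U2=1, U3=0 → 0 — eliminated
  U2 stuck-at-0: U0=0, U1=0, U2=0 [stuck-at-0], U3=1 → 1 — matches
Only U2 stuck-at-0 reproduces the observed 1.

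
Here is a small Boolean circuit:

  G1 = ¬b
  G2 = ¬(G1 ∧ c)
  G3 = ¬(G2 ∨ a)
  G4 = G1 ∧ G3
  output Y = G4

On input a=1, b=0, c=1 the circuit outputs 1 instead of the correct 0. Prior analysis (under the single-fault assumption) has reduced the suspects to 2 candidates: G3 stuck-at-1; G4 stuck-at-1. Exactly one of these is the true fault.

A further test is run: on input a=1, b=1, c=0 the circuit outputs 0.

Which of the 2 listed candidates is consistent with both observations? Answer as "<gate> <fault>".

Evaluate each candidate on input a=1, b=1, c=0:
  G3 stuck-at-1: G1=0, G2=1, G3=1 [stuck-at-1], G4=0 → 0 — matches
  G4 stuck-at-1: G1=0, G2=1, G3=0, G4=1 [stuck-at-1] → 1 — eliminated
Only G3 stuck-at-1 reproduces the observed 0.

G3 stuck-at-1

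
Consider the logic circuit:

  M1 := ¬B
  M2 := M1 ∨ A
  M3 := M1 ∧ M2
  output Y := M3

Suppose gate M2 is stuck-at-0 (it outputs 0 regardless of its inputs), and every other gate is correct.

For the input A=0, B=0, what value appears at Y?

Propagate with M2 forced: M1=1, M2=0 [stuck-at-0], M3=0.
So Y = 0. (Without the fault it would be 1.)

0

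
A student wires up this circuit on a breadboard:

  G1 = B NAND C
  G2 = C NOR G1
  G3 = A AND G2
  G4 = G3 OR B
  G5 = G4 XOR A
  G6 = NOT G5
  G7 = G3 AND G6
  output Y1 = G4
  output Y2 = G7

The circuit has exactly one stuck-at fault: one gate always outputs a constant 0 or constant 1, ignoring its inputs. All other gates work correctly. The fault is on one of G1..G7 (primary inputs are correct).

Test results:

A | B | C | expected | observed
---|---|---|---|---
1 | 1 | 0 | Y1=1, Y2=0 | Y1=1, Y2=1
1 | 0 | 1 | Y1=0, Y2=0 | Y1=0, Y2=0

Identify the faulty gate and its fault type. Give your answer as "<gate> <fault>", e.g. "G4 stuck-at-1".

G1 stuck-at-0

Fault-free values for test 1 (A=1, B=1, C=0): G1=1, G2=0, G3=0, G4=1, G5=0, G6=1, G7=0, giving Y1=1, Y2=0. Observed Y1=1, Y2=1.
Test 1: faults giving observed Y1=1, Y2=1 are {G1 stuck-at-0, G2 stuck-at-1, G3 stuck-at-1, G7 stuck-at-1}.
Test 2 (A=1, B=0, C=1): fault-free G1=1, G2=0, G3=0, G4=0, G5=1, G6=0, G7=0 → Y1=0, Y2=0; observed Y1=0, Y2=0. Eliminates G2 stuck-at-1, G3 stuck-at-1, G7 stuck-at-1.
Only G1 stuck-at-0 is consistent with every test.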